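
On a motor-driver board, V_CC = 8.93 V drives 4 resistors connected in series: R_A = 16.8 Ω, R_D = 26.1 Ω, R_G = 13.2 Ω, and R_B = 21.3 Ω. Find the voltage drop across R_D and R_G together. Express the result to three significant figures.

V ≈ 4.53 V

Total series resistance ΣR = 16.8 + 26.1 + 13.2 + 21.3 = 77.40 Ω.
R_{R_D..R_G} = 26.1 + 13.2 = 39.30 Ω.
Voltage divider: V = V_CC · (39.30 / 77.40) = 8.93 × 0.5078 = 4.534 V.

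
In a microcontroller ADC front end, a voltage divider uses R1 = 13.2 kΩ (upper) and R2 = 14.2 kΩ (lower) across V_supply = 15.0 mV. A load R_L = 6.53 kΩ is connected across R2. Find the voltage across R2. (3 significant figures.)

First combine the lower leg with the load: R2 ‖ R_L = 4.473 kΩ.
Now apply the divider: V_out = 15.0 × 0.2531 = 3.796 mV.
(Unloaded it would be 7.77 mV; the load pulls it down.)

V_out ≈ 3.80 mV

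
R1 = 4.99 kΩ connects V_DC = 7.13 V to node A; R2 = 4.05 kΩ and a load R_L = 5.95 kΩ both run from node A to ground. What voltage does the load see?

V_out ≈ 2.32 V

The load sits in parallel with R2, giving an effective lower resistance R2' = R2·R_L/(R2+R_L) = 2.410 kΩ.
Now apply the divider: V_out = 7.13 × 0.3257 = 2.322 V.
(Unloaded it would be 3.19 V; the load pulls it down.)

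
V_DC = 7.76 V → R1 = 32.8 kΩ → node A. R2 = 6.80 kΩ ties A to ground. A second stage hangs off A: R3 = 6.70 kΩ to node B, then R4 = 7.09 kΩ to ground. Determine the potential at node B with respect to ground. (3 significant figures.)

Node A sees R2 in parallel with the series input of stage 2, R3 + R4 = 13.79 kΩ.
R2 ‖ (R3+R4) = 4.554 kΩ.
So V_A = 7.76 × 0.1219 = 0.9461 V.
Stage 2 is unloaded, so V_B = V_A · R4/(R3+R4) = 0.9461 × 7.09/13.79 = 0.4864 V.

V_B ≈ 0.486 V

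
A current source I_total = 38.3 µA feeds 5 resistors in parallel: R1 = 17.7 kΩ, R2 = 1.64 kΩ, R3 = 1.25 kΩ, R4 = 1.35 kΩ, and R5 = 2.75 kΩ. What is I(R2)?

Conductances: ΣG = 1/17.7 + 1/1.64 + 1/1.25 + 1/1.35 + 1/2.75 = 2.571 (1/kΩ).
By the current-divider rule, I = I_total · G_k/ΣG = 38.3 × 0.2372 = 9.085 µA.

I ≈ 9.08 µA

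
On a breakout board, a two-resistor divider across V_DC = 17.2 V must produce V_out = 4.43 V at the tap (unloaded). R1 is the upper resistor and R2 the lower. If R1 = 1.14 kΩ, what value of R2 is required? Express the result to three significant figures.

R2 ≈ 0.395 kΩ

The divider ratio is R2/(R1+R2) = 4.43/17.2 = 0.2576.
So R2 = R1 · V_out/(V_DC − V_out) = 1.14 × 4.43/(17.2 − 4.43) = 1.14 × 0.3469 = 0.3955 kΩ.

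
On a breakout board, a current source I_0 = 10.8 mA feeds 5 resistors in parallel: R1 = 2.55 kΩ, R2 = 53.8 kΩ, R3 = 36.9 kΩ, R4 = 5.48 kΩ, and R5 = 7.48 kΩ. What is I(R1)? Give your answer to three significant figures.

ΣG = 1/2.55 + 1/53.8 + 1/36.9 + 1/5.48 + 1/7.48 = 0.7540.
R1 takes the fraction G_k/ΣG = 0.3922/0.7540 = 0.5201, so I = 10.8 × 0.5201 = 5.617 mA.

I ≈ 5.62 mA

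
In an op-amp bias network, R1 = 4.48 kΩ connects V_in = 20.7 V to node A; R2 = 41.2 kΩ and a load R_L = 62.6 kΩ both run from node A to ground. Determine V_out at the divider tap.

R2 ‖ R_L = (41.2 × 62.6)/(41.2 + 62.6) = 24.85 kΩ.
Then V_out = V_in · R2'/(R1 + R2') = 20.7 × 24.85/29.33 = 17.54 V.
(Unloaded it would be 18.7 V; the load pulls it down.)

V_out ≈ 17.5 V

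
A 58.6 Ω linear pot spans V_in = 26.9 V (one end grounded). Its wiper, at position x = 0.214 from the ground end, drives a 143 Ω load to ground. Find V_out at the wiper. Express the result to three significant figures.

The pot divides into 46.06 Ω above the wiper and 12.54 Ω below.
R_L loads the lower segment: effective lower R = 11.53 Ω.
Then V_out = V_in · 11.53/(46.06 + 11.53) = 5.385 V.
(Unloaded: V_out = x·V_in = 5.76 V.)

V_out ≈ 5.39 V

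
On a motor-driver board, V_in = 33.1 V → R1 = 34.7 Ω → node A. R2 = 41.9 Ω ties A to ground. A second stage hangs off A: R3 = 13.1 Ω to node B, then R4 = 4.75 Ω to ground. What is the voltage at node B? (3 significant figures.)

V_B ≈ 2.34 V

Node A sees R2 in parallel with the series input of stage 2, R3 + R4 = 17.85 Ω.
R2 ‖ (R3+R4) = 12.52 Ω.
V_A = 33.1 × 12.52/(34.7 + 12.52) = 8.775 V.
V_B = V_A × 0.2661 = 2.335 V.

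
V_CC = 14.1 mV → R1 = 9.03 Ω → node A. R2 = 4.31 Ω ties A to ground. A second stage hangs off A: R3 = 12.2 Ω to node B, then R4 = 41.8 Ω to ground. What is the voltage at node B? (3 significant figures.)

The second stage (R3 + R4 = 54.00 Ω) loads node A in parallel with R2.
Effective lower resistance at A: R2 ‖ 54.00 = 3.991 Ω.
So V_A = 14.1 × 0.3065 = 4.322 mV.
Stage 2 is unloaded, so V_B = V_A · R4/(R3+R4) = 4.322 × 41.8/54.00 = 3.346 mV.

V_B ≈ 3.35 mV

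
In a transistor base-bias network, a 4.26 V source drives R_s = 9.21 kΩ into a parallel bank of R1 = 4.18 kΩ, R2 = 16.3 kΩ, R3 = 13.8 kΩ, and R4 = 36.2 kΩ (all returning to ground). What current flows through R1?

I ≈ 0.217 mA

Combine the parallel branches: R_p = (1/4.18 + 1/16.3 + 1/13.8 + 1/36.2)⁻¹ = 2.496 kΩ.
V_A = 4.26 × 2.496/11.71 = 0.9083 V.
I(R1) = V_A / R1 = 0.9083/4.18 = 0.2173 mA.
(Check via current divider: I_total = 0.3639 mA; share G_k/ΣG = 0.5971 → same result.)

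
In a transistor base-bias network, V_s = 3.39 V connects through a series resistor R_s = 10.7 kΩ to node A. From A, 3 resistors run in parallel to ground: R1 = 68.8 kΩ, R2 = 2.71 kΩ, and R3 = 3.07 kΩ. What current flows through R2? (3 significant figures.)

I ≈ 0.146 mA

Combine the parallel branches: R_p = (1/68.8 + 1/2.71 + 1/3.07)⁻¹ = 1.410 kΩ.
V_A = 3.39 × 1.410/12.11 = 0.3947 V.
I(R2) = V_A / R2 = 0.3947/2.71 = 0.1456 mA.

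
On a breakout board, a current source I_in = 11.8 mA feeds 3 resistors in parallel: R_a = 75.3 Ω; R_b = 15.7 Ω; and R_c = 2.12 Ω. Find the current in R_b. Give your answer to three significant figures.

Total conductance ΣG = 1/75.3 + 1/15.7 + 1/2.12 = 0.5487 (units of 1/Ω).
By the current-divider rule, I = I_in · G_k/ΣG = 11.8 × 0.1161 = 1.370 mA.

I ≈ 1.37 mA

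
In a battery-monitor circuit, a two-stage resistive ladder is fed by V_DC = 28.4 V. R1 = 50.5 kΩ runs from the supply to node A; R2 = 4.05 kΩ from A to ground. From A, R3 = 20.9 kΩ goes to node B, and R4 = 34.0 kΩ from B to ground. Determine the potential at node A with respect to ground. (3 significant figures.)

V_A ≈ 1.97 V

Looking into the second stage from A: R3 + R4 = 54.90 kΩ appears in parallel with R2.
R2 ‖ (R3+R4) = 3.772 kΩ.
First divider: V_A = V_DC · 3.772/(50.5 + 3.772) = 1.974 V.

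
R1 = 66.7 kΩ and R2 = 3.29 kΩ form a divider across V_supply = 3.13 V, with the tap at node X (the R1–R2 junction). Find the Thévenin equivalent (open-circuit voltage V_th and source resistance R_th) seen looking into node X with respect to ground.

V_th ≈ 0.147 V, R_th ≈ 3.14 kΩ

Open-circuit (no load on X): V_th = V_supply · R2/(R1 + R2) = 3.13 × 3.29/(66.70 + 3.29) = 0.1471 V.
Zeroing V_supply shorts the top of R1 to ground, so R_th = R1 ‖ R2 = 3.135 kΩ.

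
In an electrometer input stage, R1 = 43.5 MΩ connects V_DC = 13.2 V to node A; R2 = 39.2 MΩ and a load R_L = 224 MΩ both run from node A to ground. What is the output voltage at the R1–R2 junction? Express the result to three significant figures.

V_out ≈ 5.73 V

R2 ‖ R_L = (39.2 × 224)/(39.2 + 224) = 33.36 MΩ.
Now apply the divider: V_out = 13.2 × 0.4340 = 5.729 V.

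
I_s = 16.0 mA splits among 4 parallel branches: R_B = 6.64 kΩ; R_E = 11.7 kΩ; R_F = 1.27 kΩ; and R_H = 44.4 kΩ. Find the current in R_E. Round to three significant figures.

Total conductance ΣG = 1/6.64 + 1/11.7 + 1/1.27 + 1/44.4 = 1.046 (units of 1/kΩ).
By the current-divider rule, I = I_s · G_k/ΣG = 16.0 × 0.08171 = 1.307 mA.

I ≈ 1.31 mA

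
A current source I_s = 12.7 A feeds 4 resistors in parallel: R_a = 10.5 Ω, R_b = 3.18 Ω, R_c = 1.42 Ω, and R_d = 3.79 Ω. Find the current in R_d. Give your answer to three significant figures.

I ≈ 2.43 A

Total conductance ΣG = 1/10.5 + 1/3.18 + 1/1.42 + 1/3.79 = 1.378 (units of 1/Ω).
Current divider: I(R_d) = I_s · G_k/ΣG = 12.7 × (0.2639/1.378) = 12.7 × 0.1915 = 2.432 A.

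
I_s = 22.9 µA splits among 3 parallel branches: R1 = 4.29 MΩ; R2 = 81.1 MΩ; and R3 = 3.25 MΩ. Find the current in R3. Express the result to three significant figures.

Conductances: ΣG = 1/4.29 + 1/81.1 + 1/3.25 = 0.5531 (1/MΩ).
By the current-divider rule, I = I_s · G_k/ΣG = 22.9 × 0.5563 = 12.74 µA.

I ≈ 12.7 µA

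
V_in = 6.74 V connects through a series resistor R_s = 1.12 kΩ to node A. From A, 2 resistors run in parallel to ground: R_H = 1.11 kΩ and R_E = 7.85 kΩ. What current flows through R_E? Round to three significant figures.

Combine the parallel branches: R_p = (1/1.11 + 1/7.85)⁻¹ = 0.9725 kΩ.
V_A = 6.74 × 0.9725/2.092 = 3.132 V.
I(R_E) = V_A / R_E = 3.132/7.85 = 0.3990 mA.

I ≈ 0.399 mA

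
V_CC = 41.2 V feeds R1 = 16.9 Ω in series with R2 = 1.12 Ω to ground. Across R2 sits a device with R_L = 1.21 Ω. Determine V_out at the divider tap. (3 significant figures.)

R2 ‖ R_L = (1.12 × 1.21)/(1.12 + 1.21) = 0.5816 Ω.
Now apply the divider: V_out = 41.2 × 0.03327 = 1.371 V.
(Unloaded it would be 2.56 V; the load pulls it down.)

V_out ≈ 1.37 V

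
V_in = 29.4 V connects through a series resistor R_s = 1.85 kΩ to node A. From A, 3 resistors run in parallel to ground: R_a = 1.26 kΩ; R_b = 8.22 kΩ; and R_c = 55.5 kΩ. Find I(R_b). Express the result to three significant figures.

Combine the parallel branches: R_p = (1/1.26 + 1/8.22 + 1/55.5)⁻¹ = 1.071 kΩ.
V_A = 29.4 × 1.071/2.921 = 10.78 V.
I(R_b) = V_A / R_b = 10.78/8.22 = 1.312 mA.

I ≈ 1.31 mA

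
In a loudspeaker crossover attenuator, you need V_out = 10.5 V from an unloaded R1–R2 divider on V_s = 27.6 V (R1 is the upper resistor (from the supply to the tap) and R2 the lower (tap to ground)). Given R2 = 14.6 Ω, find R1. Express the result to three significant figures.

R1 ≈ 23.8 Ω

Required fraction k = V_out/V_s = 0.3804.
Rearranging, R1 = R2·(1−k)/k = 14.6 × 1.629 = 23.78 Ω.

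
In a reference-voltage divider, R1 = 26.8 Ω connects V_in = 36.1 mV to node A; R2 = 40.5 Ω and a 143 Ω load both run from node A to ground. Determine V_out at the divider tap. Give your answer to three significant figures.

First combine the lower leg with the load: R2 ‖ R_L = 31.56 Ω.
Now apply the divider: V_out = 36.1 × 0.5408 = 19.52 mV.

V_out ≈ 19.5 mV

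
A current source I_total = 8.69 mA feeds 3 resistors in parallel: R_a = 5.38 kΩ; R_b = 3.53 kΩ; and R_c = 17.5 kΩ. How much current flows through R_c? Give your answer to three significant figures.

ΣG = 1/5.38 + 1/3.53 + 1/17.5 = 0.5263.
R_c takes the fraction G_k/ΣG = 0.05714/0.5263 = 0.1086, so I = 8.69 × 0.1086 = 0.9435 mA.

I ≈ 0.944 mA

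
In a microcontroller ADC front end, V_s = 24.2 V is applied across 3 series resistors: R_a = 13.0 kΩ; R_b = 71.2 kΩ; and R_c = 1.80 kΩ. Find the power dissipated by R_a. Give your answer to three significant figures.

P ≈ 1.03 mW

Series current I = V_s/ΣR = 24.2/86.00 = 0.2814 mA.
P(R_a) = I²·R_a = (0.2814)² × 13.0 = 1.029 mW.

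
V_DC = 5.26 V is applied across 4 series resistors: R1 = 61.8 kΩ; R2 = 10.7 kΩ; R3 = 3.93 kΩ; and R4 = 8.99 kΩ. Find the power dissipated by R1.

P ≈ 0.234 mW

ΣR = 85.42 kΩ → I = 5.26/85.42 = 0.06158 mA.
P(R1) = I²·R1 = (0.06158)² × 61.8 = 0.2343 mW.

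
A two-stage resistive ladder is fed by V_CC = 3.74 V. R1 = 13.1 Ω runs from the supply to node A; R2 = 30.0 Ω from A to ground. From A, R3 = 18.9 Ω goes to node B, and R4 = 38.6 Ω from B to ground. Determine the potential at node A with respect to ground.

The second stage (R3 + R4 = 57.50 Ω) loads node A in parallel with R2.
R2 ‖ (R3+R4) = 19.71 Ω.
First divider: V_A = V_CC · 19.71/(13.1 + 19.71) = 2.247 V.

V_A ≈ 2.25 V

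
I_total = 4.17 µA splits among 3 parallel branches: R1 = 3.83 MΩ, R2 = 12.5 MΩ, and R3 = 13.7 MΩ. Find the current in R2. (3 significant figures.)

I ≈ 0.806 µA

Total conductance ΣG = 1/3.83 + 1/12.5 + 1/13.7 = 0.4141 (units of 1/MΩ).
By the current-divider rule, I = I_total · G_k/ΣG = 4.17 × 0.1932 = 0.8056 µA.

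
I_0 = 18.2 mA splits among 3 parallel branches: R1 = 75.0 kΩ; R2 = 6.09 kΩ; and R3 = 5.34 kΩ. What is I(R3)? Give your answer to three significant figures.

I ≈ 9.34 mA

Conductances: ΣG = 1/75.0 + 1/6.09 + 1/5.34 = 0.3648 (1/kΩ).
By the current-divider rule, I = I_0 · G_k/ΣG = 18.2 × 0.5133 = 9.343 mA.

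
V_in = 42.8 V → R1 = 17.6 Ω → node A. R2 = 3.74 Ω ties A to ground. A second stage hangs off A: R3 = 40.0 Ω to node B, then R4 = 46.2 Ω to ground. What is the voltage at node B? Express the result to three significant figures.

V_B ≈ 3.88 V

Looking into the second stage from A: R3 + R4 = 86.20 Ω appears in parallel with R2.
R2 ‖ (R3+R4) = 3.584 Ω.
V_A = 42.8 × 3.584/(17.6 + 3.584) = 7.242 V.
Stage 2 is unloaded, so V_B = V_A · R4/(R3+R4) = 7.242 × 46.2/86.20 = 3.881 V.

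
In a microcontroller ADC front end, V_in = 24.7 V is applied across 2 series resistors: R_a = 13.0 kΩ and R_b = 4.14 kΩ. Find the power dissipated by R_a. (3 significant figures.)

The common current is I = 24.7/17.14 = 1.441 mA.
P(R_a) = I²·R_a = (1.441)² × 13.0 = 27.00 mW.

P ≈ 27.0 mW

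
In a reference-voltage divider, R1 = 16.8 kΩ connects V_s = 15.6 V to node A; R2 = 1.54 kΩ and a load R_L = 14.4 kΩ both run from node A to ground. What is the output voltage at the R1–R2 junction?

R2 ‖ R_L = (1.54 × 14.4)/(1.54 + 14.4) = 1.391 kΩ.
Voltage divider with the loaded lower leg: V_out = 15.6 × 1.391/(16.8 + 1.391) = 15.6 × 0.07648 = 1.193 V.

V_out ≈ 1.19 V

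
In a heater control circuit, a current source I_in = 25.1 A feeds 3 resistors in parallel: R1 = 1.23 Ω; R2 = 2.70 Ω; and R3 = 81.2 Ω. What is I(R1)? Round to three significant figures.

I ≈ 17.1 A

Total conductance ΣG = 1/1.23 + 1/2.70 + 1/81.2 = 1.196 (units of 1/Ω).
R1 takes the fraction G_k/ΣG = 0.8130/1.196 = 0.6799, so I = 25.1 × 0.6799 = 17.07 A.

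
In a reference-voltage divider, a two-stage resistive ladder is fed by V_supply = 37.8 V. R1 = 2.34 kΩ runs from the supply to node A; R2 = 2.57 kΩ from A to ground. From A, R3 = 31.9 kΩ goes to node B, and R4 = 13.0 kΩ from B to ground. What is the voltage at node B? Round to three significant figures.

V_B ≈ 5.58 V

Looking into the second stage from A: R3 + R4 = 44.90 kΩ appears in parallel with R2.
R2 ‖ (R3+R4) = 2.431 kΩ.
V_A = 37.8 × 2.431/(2.34 + 2.431) = 19.26 V.
V_B = V_A × 0.2895 = 5.576 V.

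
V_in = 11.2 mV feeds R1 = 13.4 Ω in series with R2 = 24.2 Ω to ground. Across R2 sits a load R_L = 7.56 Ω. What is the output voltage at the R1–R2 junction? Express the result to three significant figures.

R2 ‖ R_L = (24.2 × 7.56)/(24.2 + 7.56) = 5.760 Ω.
Now apply the divider: V_out = 11.2 × 0.3006 = 3.367 mV.

V_out ≈ 3.37 mV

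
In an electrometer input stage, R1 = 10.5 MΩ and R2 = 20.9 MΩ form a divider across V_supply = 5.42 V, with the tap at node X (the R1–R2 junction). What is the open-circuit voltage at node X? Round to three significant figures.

V_th ≈ 3.61 V

With X open, the divider is unloaded: V_th = 5.42 × 20.9/31.40 = 3.608 V.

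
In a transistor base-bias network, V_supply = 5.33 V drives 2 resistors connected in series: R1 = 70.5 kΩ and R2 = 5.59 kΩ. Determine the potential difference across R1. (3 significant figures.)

V ≈ 4.94 V

ΣR = 70.5 + 5.59 = 76.09 kΩ.
V = V_supply · R/ΣR = 5.33 × 0.9265 = 4.938 V.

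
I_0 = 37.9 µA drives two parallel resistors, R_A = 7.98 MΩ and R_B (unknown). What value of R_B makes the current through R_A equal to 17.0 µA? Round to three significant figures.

In a two-way split, I_A/I_0 = R_B/(R_A + R_B).
17.0/37.9 = R_B/(R_A + R_B) → R_B = R_A · (0.4485)/(1 − 0.4485) = 7.98 × 0.8134 = 6.491 MΩ.

R_B ≈ 6.49 MΩ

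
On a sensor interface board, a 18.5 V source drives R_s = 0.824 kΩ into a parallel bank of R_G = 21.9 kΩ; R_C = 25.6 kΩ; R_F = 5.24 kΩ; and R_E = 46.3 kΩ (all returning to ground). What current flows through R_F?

I ≈ 2.84 mA

Equivalent of the parallel group: R_p = 3.365 kΩ.
V_A by voltage divider: V_A = 18.5 × 3.365/(0.824 + 3.365) = 14.86 V.
Branch current I = V_A/R_F = 14.86/5.24 = 2.836 mA.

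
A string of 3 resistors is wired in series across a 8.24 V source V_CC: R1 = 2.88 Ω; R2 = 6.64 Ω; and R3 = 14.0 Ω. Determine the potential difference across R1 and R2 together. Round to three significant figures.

V ≈ 3.34 V

Total series resistance ΣR = 2.88 + 6.64 + 14.0 = 23.52 Ω.
R_{R1..R2} = 2.88 + 6.64 = 9.520 Ω.
By the voltage-divider rule, V = 8.24 × 9.520/23.52 = 3.335 V.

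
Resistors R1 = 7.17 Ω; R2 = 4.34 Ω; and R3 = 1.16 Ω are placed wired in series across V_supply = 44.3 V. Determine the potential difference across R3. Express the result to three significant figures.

V ≈ 4.06 V

ΣR = 7.17 + 4.34 + 1.16 = 12.67 Ω.
Voltage divider: V = V_supply · (1.160 / 12.67) = 44.3 × 0.09155 = 4.056 V.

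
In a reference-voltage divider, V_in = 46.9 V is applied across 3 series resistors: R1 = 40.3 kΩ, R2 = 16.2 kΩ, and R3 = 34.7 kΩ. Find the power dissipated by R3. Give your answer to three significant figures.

Series current I = V_in/ΣR = 46.9/91.20 = 0.5143 mA.
P = I²R = 0.2645 × 34.7 = 9.177 mW.

P ≈ 9.18 mW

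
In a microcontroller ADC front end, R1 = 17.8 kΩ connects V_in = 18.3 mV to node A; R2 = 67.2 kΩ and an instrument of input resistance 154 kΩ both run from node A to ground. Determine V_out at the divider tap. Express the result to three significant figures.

V_out ≈ 13.3 mV

First combine the lower leg with the load: R2 ‖ R_L = 46.78 kΩ.
Then V_out = V_in · R2'/(R1 + R2') = 18.3 × 46.78/64.58 = 13.26 mV.
(Unloaded it would be 14.5 mV; the load pulls it down.)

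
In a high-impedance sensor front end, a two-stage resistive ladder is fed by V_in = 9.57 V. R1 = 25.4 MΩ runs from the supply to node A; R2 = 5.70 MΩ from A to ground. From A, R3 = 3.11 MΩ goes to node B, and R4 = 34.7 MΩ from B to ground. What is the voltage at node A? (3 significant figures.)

V_A ≈ 1.56 V

The second stage (R3 + R4 = 37.81 MΩ) loads node A in parallel with R2.
R2 ‖ (R3+R4) = 4.953 MΩ.
First divider: V_A = V_in · 4.953/(25.4 + 4.953) = 1.562 V.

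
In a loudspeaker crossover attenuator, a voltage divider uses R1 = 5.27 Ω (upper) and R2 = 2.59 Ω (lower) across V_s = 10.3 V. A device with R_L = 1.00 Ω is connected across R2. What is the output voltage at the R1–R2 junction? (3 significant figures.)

First combine the lower leg with the load: R2 ‖ R_L = 0.7214 Ω.
Then V_out = V_s · R2'/(R1 + R2') = 10.3 × 0.7214/5.991 = 1.240 V.

V_out ≈ 1.24 V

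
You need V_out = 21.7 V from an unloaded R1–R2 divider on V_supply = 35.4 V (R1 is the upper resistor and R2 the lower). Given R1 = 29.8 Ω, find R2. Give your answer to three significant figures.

R2 ≈ 47.2 Ω

V_out/V_supply = R2/(R1+R2) = 0.6130.
R2 = R1 · 0.6130/(1 − 0.6130) = 47.20 Ω.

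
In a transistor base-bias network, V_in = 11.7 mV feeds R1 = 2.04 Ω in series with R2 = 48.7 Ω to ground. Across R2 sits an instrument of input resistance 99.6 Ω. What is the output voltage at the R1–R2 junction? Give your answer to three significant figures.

The load sits in parallel with R2, giving an effective lower resistance R2' = R2·R_L/(R2+R_L) = 32.71 Ω.
Then V_out = V_in · R2'/(R1 + R2') = 11.7 × 32.71/34.75 = 11.01 mV.

V_out ≈ 11.0 mV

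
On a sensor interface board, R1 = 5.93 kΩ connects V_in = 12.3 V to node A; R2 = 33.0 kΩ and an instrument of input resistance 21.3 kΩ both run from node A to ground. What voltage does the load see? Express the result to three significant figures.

V_out ≈ 8.44 V

R2 ‖ R_L = (33.0 × 21.3)/(33.0 + 21.3) = 12.94 kΩ.
Then V_out = V_in · R2'/(R1 + R2') = 12.3 × 12.94/18.87 = 8.436 V.
(Unloaded it would be 10.4 V; the load pulls it down.)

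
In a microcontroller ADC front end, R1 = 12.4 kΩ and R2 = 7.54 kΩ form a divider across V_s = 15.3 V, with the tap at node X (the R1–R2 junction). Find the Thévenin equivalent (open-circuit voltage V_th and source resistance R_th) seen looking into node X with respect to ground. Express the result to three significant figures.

V_th ≈ 5.79 V, R_th ≈ 4.69 kΩ

V_th is the unloaded tap voltage: V_s · R2/(R1+R2) = 15.3 × 0.3781 = 5.785 V.
Looking into X with the source shorted: R_th = R1·R2/(R1+R2) = 12.40 × 7.54/19.94 = 4.689 kΩ.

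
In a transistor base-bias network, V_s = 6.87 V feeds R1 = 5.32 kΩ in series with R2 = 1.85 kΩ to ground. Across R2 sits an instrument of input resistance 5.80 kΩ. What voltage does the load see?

V_out ≈ 1.43 V

The load sits in parallel with R2, giving an effective lower resistance R2' = R2·R_L/(R2+R_L) = 1.403 kΩ.
Then V_out = V_s · R2'/(R1 + R2') = 6.87 × 1.403/6.723 = 1.433 V.
(Unloaded it would be 1.77 V; the load pulls it down.)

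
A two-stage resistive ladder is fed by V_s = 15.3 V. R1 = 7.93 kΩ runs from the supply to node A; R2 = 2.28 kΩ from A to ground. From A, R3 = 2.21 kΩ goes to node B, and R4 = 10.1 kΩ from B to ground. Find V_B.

Node A sees R2 in parallel with the series input of stage 2, R3 + R4 = 12.31 kΩ.
Effective lower resistance at A: R2 ‖ 12.31 = 1.924 kΩ.
So V_A = 15.3 × 0.1952 = 2.987 V.
Then the unloaded second divider: V_B = V_A × R4/(R3+R4) = 2.987 × 0.8205 = 2.451 V.

V_B ≈ 2.45 V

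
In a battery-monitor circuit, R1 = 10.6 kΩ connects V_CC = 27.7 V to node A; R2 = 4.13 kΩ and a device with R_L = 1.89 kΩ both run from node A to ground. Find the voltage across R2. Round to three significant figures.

V_out ≈ 3.02 V

R2 ‖ R_L = (4.13 × 1.89)/(4.13 + 1.89) = 1.297 kΩ.
Voltage divider with the loaded lower leg: V_out = 27.7 × 1.297/(10.6 + 1.297) = 27.7 × 0.1090 = 3.019 V.
(Unloaded it would be 7.77 V; the load pulls it down.)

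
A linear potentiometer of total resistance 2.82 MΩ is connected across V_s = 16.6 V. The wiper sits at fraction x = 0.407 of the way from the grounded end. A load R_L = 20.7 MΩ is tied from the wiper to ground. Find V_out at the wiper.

V_out ≈ 6.54 V

Split the track: R_lower = x·R_p = 1.148 MΩ, R_upper = (1−x)·R_p = 1.672 MΩ.
R_L loads the lower segment: effective lower R = 1.087 MΩ.
Loaded-divider output: V_out = 16.6 × 0.3940 = 6.541 V.
(Unloaded: V_out = x·V_s = 6.76 V.)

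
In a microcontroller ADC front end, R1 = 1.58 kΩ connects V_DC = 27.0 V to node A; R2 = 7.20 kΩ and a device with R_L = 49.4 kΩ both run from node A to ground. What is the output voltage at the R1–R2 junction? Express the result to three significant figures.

V_out ≈ 21.6 V

R2 ‖ R_L = (7.20 × 49.4)/(7.20 + 49.4) = 6.284 kΩ.
Voltage divider with the loaded lower leg: V_out = 27.0 × 6.284/(1.58 + 6.284) = 27.0 × 0.7991 = 21.58 V.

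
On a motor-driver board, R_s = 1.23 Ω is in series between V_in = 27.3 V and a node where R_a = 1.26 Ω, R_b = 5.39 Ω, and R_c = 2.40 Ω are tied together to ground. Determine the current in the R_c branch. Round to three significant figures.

I ≈ 4.19 A

Combine the parallel branches: R_p = (1/1.26 + 1/5.39 + 1/2.40)⁻¹ = 0.7164 Ω.
Node voltage V_A = V_in · R_p/(R_s + R_p) = 27.3 × 0.3681 = 10.05 V.
Branch current I = V_A/R_c = 10.05/2.40 = 4.187 A.
(Check via current divider: I_total = 14.03 A; share G_k/ΣG = 0.2985 → same result.)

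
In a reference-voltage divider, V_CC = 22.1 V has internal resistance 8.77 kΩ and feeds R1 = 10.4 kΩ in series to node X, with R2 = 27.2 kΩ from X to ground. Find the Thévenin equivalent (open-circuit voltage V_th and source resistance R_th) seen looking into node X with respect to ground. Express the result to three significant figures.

R1' = 8.77 + 10.4 = 19.17 kΩ (source resistance + R1).
V_th is the unloaded tap voltage: V_CC · R2/(R1'+R2) = 22.1 × 0.5866 = 12.96 V.
With V_CC suppressed (replaced by a short), R_th = R1' ‖ R2 = (19.17 × 27.2)/(19.17 + 27.2) = 11.24 kΩ.

V_th ≈ 13.0 V, R_th ≈ 11.2 kΩ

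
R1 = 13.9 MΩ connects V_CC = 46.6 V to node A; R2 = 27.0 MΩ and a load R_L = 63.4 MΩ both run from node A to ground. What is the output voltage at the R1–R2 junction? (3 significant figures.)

V_out ≈ 26.9 V

First combine the lower leg with the load: R2 ‖ R_L = 18.94 MΩ.
Then V_out = V_CC · R2'/(R1 + R2') = 46.6 × 18.94/32.84 = 26.87 V.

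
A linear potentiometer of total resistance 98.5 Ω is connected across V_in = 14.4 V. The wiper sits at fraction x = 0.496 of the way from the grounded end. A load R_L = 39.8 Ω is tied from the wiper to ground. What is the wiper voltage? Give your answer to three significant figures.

V_out ≈ 4.41 V

The pot divides into 49.64 Ω above the wiper and 48.86 Ω below.
R_L loads the lower segment: effective lower R = 21.93 Ω.
Then V_out = V_in · 21.93/(49.64 + 21.93) = 4.412 V.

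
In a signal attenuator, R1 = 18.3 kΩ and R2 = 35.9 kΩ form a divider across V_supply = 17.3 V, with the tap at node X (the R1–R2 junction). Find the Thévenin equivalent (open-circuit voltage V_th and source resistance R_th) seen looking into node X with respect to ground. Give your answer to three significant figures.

V_th is the unloaded tap voltage: V_supply · R2/(R1+R2) = 17.3 × 0.6624 = 11.46 V.
With V_supply suppressed (replaced by a short), R_th = R1 ‖ R2 = (18.30 × 35.9)/(18.30 + 35.9) = 12.12 kΩ.

V_th ≈ 11.5 V, R_th ≈ 12.1 kΩ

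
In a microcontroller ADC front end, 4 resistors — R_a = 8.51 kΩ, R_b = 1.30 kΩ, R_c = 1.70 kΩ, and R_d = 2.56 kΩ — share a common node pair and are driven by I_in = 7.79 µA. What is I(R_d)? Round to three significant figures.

I ≈ 1.63 µA

Total conductance ΣG = 1/8.51 + 1/1.30 + 1/1.70 + 1/2.56 = 1.866 (units of 1/kΩ).
By the current-divider rule, I = I_in · G_k/ΣG = 7.79 × 0.2094 = 1.631 µA.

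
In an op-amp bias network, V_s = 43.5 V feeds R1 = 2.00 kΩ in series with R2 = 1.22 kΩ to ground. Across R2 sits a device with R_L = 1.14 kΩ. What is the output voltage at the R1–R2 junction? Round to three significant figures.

R2 ‖ R_L = (1.22 × 1.14)/(1.22 + 1.14) = 0.5893 kΩ.
Now apply the divider: V_out = 43.5 × 0.2276 = 9.900 V.
(Unloaded it would be 16.5 V; the load pulls it down.)

V_out ≈ 9.90 V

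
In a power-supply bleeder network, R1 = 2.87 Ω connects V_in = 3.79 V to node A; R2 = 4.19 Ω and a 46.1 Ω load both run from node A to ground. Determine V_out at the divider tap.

V_out ≈ 2.17 V

The load sits in parallel with R2, giving an effective lower resistance R2' = R2·R_L/(R2+R_L) = 3.841 Ω.
Voltage divider with the loaded lower leg: V_out = 3.79 × 3.841/(2.87 + 3.841) = 3.79 × 0.5723 = 2.169 V.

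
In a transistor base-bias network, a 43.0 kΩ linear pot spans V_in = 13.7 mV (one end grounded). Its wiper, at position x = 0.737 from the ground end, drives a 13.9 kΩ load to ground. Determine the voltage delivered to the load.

Lower segment x·R_p = 31.69 kΩ; upper segment (1−x)·R_p = 11.31 kΩ.
Lower segment in parallel with the load: 31.69 ‖ 13.9 = 9.662 kΩ.
V_out = 13.7 × 9.662/(11.31 + 9.662) = 6.312 mV.

V_out ≈ 6.31 mV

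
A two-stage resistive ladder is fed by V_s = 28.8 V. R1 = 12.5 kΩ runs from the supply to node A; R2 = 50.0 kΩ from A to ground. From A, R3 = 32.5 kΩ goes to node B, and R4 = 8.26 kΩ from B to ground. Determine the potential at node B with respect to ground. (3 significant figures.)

The second stage (R3 + R4 = 40.76 kΩ) loads node A in parallel with R2.
Effective lower resistance at A: R2 ‖ 40.76 = 22.45 kΩ.
So V_A = 28.8 × 0.6424 = 18.50 V.
V_B = V_A × 0.2026 = 3.749 V.

V_B ≈ 3.75 V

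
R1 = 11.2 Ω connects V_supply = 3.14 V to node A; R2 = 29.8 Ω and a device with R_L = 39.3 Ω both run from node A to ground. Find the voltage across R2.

V_out ≈ 1.89 V

R2 ‖ R_L = (29.8 × 39.3)/(29.8 + 39.3) = 16.95 Ω.
Now apply the divider: V_out = 3.14 × 0.6021 = 1.891 V.
(Unloaded it would be 2.28 V; the load pulls it down.)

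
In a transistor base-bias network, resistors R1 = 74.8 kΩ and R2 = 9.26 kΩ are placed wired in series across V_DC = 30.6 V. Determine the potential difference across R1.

V ≈ 27.2 V

ΣR = 74.8 + 9.26 = 84.06 kΩ.
Voltage divider: V = V_DC · (74.80 / 84.06) = 30.6 × 0.8898 = 27.23 V.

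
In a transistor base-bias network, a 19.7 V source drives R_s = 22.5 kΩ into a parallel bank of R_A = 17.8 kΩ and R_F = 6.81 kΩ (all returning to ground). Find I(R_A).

Parallel bank: R_p = 1/(1/17.8 + 1/6.81) = 4.926 kΩ.
V_A = 19.7 × 4.926/27.43 = 3.538 V.
Branch current I = V_A/R_A = 3.538/17.8 = 0.1988 mA.

I ≈ 0.199 mA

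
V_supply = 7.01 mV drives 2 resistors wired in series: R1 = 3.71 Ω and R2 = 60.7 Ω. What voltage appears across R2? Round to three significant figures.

Total series resistance ΣR = 3.71 + 60.7 = 64.41 Ω.
By the voltage-divider rule, V = 7.01 × 60.70/64.41 = 6.606 mV.

V ≈ 6.61 mV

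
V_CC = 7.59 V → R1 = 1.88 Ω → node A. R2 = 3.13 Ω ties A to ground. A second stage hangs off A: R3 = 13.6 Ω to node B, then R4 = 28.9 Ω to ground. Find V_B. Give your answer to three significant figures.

Looking into the second stage from A: R3 + R4 = 42.50 Ω appears in parallel with R2.
Effective lower resistance at A: R2 ‖ 42.50 = 2.915 Ω.
V_A = 7.59 × 2.915/(1.88 + 2.915) = 4.614 V.
V_B = V_A × 0.6800 = 3.138 V.

V_B ≈ 3.14 V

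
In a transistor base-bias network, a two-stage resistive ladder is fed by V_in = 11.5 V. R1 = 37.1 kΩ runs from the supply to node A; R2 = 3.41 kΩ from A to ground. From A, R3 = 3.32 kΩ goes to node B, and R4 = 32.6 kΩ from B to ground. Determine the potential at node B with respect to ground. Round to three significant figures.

V_B ≈ 0.808 V

Looking into the second stage from A: R3 + R4 = 35.92 kΩ appears in parallel with R2.
R2 ‖ (R3+R4) = 3.114 kΩ.
V_A = 11.5 × 3.114/(37.1 + 3.114) = 0.8906 V.
Then the unloaded second divider: V_B = V_A × R4/(R3+R4) = 0.8906 × 0.9076 = 0.8083 V.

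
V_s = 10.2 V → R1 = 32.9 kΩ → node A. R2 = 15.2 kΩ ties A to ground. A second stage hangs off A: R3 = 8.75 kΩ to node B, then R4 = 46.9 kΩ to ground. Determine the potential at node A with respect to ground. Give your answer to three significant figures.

V_A ≈ 2.72 V

Node A sees R2 in parallel with the series input of stage 2, R3 + R4 = 55.65 kΩ.
Effective lower resistance at A: R2 ‖ 55.65 = 11.94 kΩ.
V_A = 10.2 × 11.94/(32.9 + 11.94) = 2.716 V.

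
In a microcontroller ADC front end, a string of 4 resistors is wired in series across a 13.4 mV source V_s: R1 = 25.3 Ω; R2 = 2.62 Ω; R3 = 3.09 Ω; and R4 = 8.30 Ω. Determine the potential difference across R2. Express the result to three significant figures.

ΣR = 25.3 + 2.62 + 3.09 + 8.30 = 39.31 Ω.
V = V_s · R/ΣR = 13.4 × 0.06665 = 0.8931 mV.

V ≈ 0.893 mV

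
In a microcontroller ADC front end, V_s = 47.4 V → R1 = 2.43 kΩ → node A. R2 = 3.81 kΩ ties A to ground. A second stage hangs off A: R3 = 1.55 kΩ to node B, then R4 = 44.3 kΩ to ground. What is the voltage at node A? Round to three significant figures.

The second stage (R3 + R4 = 45.85 kΩ) loads node A in parallel with R2.
R2 ‖ (R3+R4) = 3.518 kΩ.
V_A = 47.4 × 3.518/(2.43 + 3.518) = 28.03 V.

V_A ≈ 28.0 V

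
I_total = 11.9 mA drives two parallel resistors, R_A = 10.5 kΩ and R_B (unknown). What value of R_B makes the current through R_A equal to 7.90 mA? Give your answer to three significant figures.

R_B ≈ 20.7 kΩ

In a two-way split, I_A/I_total = R_B/(R_A + R_B).
With f = 0.6639, R_B = R_A · f/(1−f) = 10.5 × 1.975 = 20.74 kΩ.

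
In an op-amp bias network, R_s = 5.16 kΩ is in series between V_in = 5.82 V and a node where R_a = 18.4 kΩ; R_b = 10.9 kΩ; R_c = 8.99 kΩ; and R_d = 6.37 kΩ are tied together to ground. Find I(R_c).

Parallel bank: R_p = 1/(1/18.4 + 1/10.9 + 1/8.99 + 1/6.37) = 2.414 kΩ.
V_A = 5.82 × 2.414/7.574 = 1.855 V.
I(R_c) = V_A / R_c = 1.855/8.99 = 0.2063 mA.
(Check via current divider: I_total = 0.7685 mA; share G_k/ΣG = 0.2685 → same result.)

I ≈ 0.206 mA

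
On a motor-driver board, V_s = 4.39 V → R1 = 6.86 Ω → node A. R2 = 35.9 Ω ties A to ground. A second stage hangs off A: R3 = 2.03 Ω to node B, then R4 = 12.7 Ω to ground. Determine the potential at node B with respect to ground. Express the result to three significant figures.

Looking into the second stage from A: R3 + R4 = 14.73 Ω appears in parallel with R2.
R2 ‖ (R3+R4) = 10.44 Ω.
So V_A = 4.39 × 0.6036 = 2.650 V.
Then the unloaded second divider: V_B = V_A × R4/(R3+R4) = 2.650 × 0.8622 = 2.285 V.

V_B ≈ 2.28 V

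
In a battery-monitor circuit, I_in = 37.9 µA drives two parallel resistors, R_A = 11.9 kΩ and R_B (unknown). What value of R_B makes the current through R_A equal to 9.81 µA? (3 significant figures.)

R_B ≈ 4.16 kΩ

In a two-way split, I_A/I_in = R_B/(R_A + R_B).
9.81/37.9 = R_B/(R_A + R_B) → R_B = R_A · (0.2588)/(1 − 0.2588) = 11.9 × 0.3492 = 4.156 kΩ.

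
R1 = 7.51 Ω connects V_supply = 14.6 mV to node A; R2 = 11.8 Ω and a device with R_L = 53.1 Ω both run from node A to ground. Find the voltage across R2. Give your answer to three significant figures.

V_out ≈ 8.21 mV

First combine the lower leg with the load: R2 ‖ R_L = 9.655 Ω.
Then V_out = V_supply · R2'/(R1 + R2') = 14.6 × 9.655/17.16 = 8.212 mV.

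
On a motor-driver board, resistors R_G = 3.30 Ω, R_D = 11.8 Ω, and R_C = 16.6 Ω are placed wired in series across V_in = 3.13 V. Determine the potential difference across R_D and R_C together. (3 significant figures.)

ΣR = 3.30 + 11.8 + 16.6 = 31.70 Ω.
R_{R_D..R_C} = 11.8 + 16.6 = 28.40 Ω.
V = V_in · R/ΣR = 3.13 × 0.8959 = 2.804 V.

V ≈ 2.80 V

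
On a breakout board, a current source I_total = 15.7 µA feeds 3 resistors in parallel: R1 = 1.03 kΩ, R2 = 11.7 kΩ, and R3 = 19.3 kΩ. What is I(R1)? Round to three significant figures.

Conductances: ΣG = 1/1.03 + 1/11.7 + 1/19.3 = 1.108 (1/kΩ).
R1 takes the fraction G_k/ΣG = 0.9709/1.108 = 0.8761, so I = 15.7 × 0.8761 = 13.76 µA.

I ≈ 13.8 µA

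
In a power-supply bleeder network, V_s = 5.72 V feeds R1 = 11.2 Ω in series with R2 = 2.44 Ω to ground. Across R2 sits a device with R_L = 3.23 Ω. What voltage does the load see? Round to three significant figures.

V_out ≈ 0.632 V

First combine the lower leg with the load: R2 ‖ R_L = 1.390 Ω.
Then V_out = V_s · R2'/(R1 + R2') = 5.72 × 1.390/12.59 = 0.6315 V.
(Unloaded it would be 1.02 V; the load pulls it down.)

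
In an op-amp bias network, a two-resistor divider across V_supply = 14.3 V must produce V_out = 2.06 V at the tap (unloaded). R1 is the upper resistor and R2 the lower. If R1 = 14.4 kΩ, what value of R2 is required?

Required fraction k = V_out/V_supply = 0.1441.
Rearranging, R2 = R1·k/(1−k) = 14.4 × 0.1683 = 2.424 kΩ.

R2 ≈ 2.42 kΩ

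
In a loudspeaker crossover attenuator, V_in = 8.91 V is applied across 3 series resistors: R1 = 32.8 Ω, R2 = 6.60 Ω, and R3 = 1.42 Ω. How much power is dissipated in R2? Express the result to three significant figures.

P ≈ 0.314 W

Series current I = V_in/ΣR = 8.91/40.82 = 0.2183 A.
V(R2) = I·R = 1.441 V; P = V·I = 1.441 × 0.2183 = 0.3145 W.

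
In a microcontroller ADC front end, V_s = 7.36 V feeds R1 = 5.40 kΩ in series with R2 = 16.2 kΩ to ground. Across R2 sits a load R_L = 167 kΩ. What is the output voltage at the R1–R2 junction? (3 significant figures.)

V_out ≈ 5.39 V

R2 ‖ R_L = (16.2 × 167)/(16.2 + 167) = 14.77 kΩ.
Now apply the divider: V_out = 7.36 × 0.7322 = 5.389 V.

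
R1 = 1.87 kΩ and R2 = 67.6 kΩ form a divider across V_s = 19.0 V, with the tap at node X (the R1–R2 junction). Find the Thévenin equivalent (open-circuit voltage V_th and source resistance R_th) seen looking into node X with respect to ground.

V_th ≈ 18.5 V, R_th ≈ 1.82 kΩ

With X open, the divider is unloaded: V_th = 19.0 × 67.6/69.47 = 18.49 V.
Looking into X with the source shorted: R_th = R1·R2/(R1+R2) = 1.870 × 67.6/69.47 = 1.820 kΩ.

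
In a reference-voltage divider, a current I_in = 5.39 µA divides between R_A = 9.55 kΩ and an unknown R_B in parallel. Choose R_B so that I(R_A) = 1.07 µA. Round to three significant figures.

The fraction through R_A equals R_B/(R_A+R_B).
With f = 0.1985, R_B = R_A · f/(1−f) = 9.55 × 0.2477 = 2.365 kΩ.

R_B ≈ 2.37 kΩ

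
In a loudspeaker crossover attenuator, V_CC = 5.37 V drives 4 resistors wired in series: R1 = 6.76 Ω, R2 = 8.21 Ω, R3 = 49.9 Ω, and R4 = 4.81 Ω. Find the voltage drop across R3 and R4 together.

V ≈ 4.22 V

Series total: ΣR = 6.76 + 8.21 + 49.9 + 4.81 = 69.68 Ω.
R_{R3..R4} = 49.9 + 4.81 = 54.71 Ω.
By the voltage-divider rule, V = 5.37 × 54.71/69.68 = 4.216 V.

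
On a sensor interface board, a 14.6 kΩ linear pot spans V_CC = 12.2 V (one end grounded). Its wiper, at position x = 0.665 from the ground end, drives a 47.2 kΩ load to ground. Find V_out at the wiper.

Lower segment x·R_p = 9.709 kΩ; upper segment (1−x)·R_p = 4.891 kΩ.
R_L loads the lower segment: effective lower R = 8.053 kΩ.
V_out = 12.2 × 8.053/(4.891 + 8.053) = 7.590 V.

V_out ≈ 7.59 V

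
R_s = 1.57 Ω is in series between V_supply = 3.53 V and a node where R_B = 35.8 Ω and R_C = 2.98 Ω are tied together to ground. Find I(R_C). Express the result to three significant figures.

I ≈ 0.754 A

Combine the parallel branches: R_p = (1/35.8 + 1/2.98)⁻¹ = 2.751 Ω.
V_A by voltage divider: V_A = 3.53 × 2.751/(1.57 + 2.751) = 2.247 V.
Branch current I = V_A/R_C = 2.247/2.98 = 0.7542 A.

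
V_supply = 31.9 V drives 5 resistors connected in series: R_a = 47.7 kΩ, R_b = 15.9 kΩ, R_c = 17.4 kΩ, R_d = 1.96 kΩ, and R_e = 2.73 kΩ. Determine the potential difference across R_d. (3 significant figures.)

V ≈ 0.730 V

Series total: ΣR = 47.7 + 15.9 + 17.4 + 1.96 + 2.73 = 85.69 kΩ.
By the voltage-divider rule, V = 31.9 × 1.960/85.69 = 0.7297 V.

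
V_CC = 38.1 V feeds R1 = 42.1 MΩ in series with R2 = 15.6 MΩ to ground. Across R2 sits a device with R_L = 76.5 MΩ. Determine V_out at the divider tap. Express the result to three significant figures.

The load sits in parallel with R2, giving an effective lower resistance R2' = R2·R_L/(R2+R_L) = 12.96 MΩ.
Then V_out = V_CC · R2'/(R1 + R2') = 38.1 × 12.96/55.06 = 8.967 V.
(Unloaded it would be 10.3 V; the load pulls it down.)

V_out ≈ 8.97 V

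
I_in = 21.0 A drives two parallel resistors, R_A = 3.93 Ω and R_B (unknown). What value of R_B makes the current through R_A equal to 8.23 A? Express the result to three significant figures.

The fraction through R_A equals R_B/(R_A+R_B).
8.23/21.0 = R_B/(R_A + R_B) → R_B = R_A · (0.3919)/(1 − 0.3919) = 3.93 × 0.6445 = 2.533 Ω.

R_B ≈ 2.53 Ω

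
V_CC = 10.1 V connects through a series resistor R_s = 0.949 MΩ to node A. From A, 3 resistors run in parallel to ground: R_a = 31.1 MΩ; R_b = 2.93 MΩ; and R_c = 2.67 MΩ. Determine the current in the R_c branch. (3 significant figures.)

Equivalent of the parallel group: R_p = 1.337 MΩ.
V_A by voltage divider: V_A = 10.1 × 1.337/(0.949 + 1.337) = 5.907 V.
Branch current I = V_A/R_c = 5.907/2.67 = 2.212 µA.

I ≈ 2.21 µA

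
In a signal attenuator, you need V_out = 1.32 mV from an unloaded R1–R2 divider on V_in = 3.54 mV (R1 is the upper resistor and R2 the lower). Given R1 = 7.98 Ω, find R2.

Required fraction k = V_out/V_in = 0.3729.
Rearranging, R2 = R1·k/(1−k) = 7.98 × 0.5946 = 4.745 Ω.

R2 ≈ 4.74 Ω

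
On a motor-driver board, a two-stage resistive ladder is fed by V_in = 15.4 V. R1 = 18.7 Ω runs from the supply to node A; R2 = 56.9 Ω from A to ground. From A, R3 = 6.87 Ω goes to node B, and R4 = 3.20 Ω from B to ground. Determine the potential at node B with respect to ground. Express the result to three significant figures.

Node A sees R2 in parallel with the series input of stage 2, R3 + R4 = 10.07 Ω.
R2 ‖ (R3+R4) = 8.556 Ω.
First divider: V_A = V_in · 8.556/(18.7 + 8.556) = 4.834 V.
V_B = V_A × 0.3178 = 1.536 V.

V_B ≈ 1.54 V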